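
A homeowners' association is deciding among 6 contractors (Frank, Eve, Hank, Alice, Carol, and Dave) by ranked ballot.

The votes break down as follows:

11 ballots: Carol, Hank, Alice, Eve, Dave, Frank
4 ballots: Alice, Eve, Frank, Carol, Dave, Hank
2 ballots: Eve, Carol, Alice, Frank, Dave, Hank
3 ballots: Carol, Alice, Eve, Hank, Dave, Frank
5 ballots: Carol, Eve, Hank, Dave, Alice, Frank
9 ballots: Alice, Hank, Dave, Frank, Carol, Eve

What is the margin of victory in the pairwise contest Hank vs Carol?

Ballots ranking Hank above Carol: 9.
Ballots ranking Carol above Hank: 11+4+2+3+5 = 25.
Carol wins 25–9, a margin of 16.

16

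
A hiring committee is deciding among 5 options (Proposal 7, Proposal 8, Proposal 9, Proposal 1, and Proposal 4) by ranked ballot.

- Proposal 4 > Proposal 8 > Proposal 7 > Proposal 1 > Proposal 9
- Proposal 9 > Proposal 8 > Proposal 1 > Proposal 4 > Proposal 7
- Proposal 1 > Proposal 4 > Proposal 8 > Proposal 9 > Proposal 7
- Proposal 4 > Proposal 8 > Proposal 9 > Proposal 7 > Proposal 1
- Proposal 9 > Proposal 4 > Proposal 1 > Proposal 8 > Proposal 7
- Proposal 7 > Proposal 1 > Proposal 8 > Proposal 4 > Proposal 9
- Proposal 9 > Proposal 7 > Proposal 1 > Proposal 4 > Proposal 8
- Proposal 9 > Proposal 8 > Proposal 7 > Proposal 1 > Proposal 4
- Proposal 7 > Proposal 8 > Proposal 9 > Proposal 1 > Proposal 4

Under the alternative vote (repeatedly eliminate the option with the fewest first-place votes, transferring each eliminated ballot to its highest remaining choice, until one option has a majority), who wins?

Proposal 9

Round 1: Proposal 9 4, Proposal 7 2, Proposal 4 2, Proposal 1 1, Proposal 8 0. Proposal 8 has the fewest and is eliminated.
Round 2: Proposal 9 4, Proposal 7 2, Proposal 4 2, Proposal 1 1. Proposal 1 has the fewest and is eliminated.
Round 3: Proposal 9 4, Proposal 4 3, Proposal 7 2. Proposal 7 has the fewest and is eliminated.
Round 4: Proposal 9 5, Proposal 4 4. Proposal 9 has a majority.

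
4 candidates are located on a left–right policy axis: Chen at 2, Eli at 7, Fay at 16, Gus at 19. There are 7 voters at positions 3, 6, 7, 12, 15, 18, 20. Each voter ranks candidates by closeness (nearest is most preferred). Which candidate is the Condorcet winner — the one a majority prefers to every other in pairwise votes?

With single-peaked preferences on a line, the Condorcet winner is the candidate closest to the median voter.
The median voter (position 12) is closest to Fay at 16.
Check: Fay vs Chen — voters closer to Fay: 4 of 7.

Fay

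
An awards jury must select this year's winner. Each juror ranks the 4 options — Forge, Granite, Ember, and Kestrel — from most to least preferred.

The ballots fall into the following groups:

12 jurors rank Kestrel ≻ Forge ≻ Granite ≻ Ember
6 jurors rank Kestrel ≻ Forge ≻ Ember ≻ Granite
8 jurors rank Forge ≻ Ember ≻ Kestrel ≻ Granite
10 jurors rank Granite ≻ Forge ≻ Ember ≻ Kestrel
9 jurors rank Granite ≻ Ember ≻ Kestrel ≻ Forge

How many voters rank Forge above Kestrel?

Ballots ranking Forge above Kestrel: 8+10 = 18.
Ballots ranking Kestrel above Forge: 12+6+9 = 27.
So 18 of 45 voters prefer Forge to Kestrel.

18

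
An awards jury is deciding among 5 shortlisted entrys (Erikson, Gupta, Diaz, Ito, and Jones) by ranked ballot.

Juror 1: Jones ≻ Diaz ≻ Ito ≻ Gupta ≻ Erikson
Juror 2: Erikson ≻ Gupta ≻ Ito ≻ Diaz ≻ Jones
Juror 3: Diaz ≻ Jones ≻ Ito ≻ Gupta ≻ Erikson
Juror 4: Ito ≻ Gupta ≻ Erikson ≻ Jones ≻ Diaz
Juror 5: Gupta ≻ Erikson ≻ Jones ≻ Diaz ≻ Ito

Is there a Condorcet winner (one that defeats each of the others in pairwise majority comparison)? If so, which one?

Head-to-head results (5 voters total):
Erikson vs Gupta: Gupta wins 4–1.
Erikson vs Diaz: Erikson wins 3–2.
Erikson vs Ito: Ito wins 3–2.
Erikson vs Jones: Erikson wins 3–2.
Gupta vs Diaz: Gupta wins 3–2.
Gupta vs Ito: Ito wins 3–2.
Gupta vs Jones: Gupta wins 3–2.
Diaz vs Ito: Diaz wins 3–2.
Diaz vs Jones: Jones wins 3–2.
Ito vs Jones: Jones wins 3–2.
No candidate beats all others: Erikson beats Diaz beats Ito beats Erikson, a majority cycle.

None — there is no Condorcet winner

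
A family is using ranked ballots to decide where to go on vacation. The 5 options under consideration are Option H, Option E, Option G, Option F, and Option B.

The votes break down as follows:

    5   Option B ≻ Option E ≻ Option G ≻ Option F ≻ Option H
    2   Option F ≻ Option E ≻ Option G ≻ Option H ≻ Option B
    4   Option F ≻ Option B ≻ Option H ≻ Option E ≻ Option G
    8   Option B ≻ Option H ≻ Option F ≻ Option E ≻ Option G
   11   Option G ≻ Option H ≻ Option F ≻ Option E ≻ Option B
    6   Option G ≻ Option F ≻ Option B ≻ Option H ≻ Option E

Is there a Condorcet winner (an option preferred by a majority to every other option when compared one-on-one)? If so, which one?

No Condorcet winner

Head-to-head results (36 voters total):
Option H vs Option E: Option H wins 29–7.
Option H vs Option G: Option G wins 24–12.
Option H vs Option F: Option H wins 19–17.
Option H vs Option B: Option B wins 23–13.
Option E vs Option G: Option E wins 19–17.
Option E vs Option F: Option F wins 31–5.
Option E vs Option B: Option B wins 23–13.
Option G vs Option F: Option G wins 22–14.
Option G vs Option B: Option G wins 19–17.
Option F vs Option B: Option F wins 23–13.
No candidate beats all others: Option H beats Option E beats Option G beats Option H, a majority cycle.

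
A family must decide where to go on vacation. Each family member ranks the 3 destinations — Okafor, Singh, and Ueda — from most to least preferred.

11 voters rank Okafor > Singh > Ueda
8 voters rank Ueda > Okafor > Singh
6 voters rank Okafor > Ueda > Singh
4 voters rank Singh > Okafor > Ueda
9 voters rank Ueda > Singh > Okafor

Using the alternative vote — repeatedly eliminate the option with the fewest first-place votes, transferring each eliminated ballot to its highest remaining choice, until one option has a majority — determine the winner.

Okafor

Round 1: Okafor 17, Ueda 17, Singh 4. Singh has the fewest and is eliminated.
Round 2: Okafor 21, Ueda 17. Okafor has a majority.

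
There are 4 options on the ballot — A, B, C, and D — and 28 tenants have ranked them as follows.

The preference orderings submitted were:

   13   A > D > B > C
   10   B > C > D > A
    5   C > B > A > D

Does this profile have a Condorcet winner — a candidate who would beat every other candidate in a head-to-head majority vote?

Head-to-head results (28 voters total):
A vs B: B wins 15–13.
A vs C: C wins 15–13.
A vs D: A wins 18–10.
B vs C: B wins 23–5.
B vs D: B wins 15–13.
C vs D: C wins 15–13.
B beats each rival — A (15–13), C (23–5), D (15–13) — so B is the Condorcet winner.

Yes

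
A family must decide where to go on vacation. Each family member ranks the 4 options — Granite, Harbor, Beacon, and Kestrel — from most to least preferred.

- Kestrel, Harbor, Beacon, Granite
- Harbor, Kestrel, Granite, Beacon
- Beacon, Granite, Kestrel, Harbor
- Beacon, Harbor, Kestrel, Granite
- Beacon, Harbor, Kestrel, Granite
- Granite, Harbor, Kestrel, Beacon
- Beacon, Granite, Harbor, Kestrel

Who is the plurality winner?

Beacon

First-place vote totals:
  Granite: 1
  Harbor: 1
  Beacon: 4
  Kestrel: 1
Beacon has the most first-place votes.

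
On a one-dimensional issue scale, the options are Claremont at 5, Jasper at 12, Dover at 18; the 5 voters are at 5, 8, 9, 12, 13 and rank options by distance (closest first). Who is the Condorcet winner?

Jasper

With single-peaked preferences on a line, the Condorcet winner is the candidate closest to the median voter.
The median voter (position 9) is closest to Jasper at 12.
Check: Jasper vs Claremont — voters closer to Jasper: 3 of 5.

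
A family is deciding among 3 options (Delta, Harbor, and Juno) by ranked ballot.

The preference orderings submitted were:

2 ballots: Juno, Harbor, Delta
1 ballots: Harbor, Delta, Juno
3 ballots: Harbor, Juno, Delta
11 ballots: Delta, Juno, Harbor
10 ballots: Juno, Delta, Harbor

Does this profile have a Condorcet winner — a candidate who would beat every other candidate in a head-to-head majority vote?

Yes

Head-to-head results (27 voters total):
Delta vs Harbor: Delta wins 21–6.
Delta vs Juno: Juno wins 15–12.
Harbor vs Juno: Juno wins 23–4.
Juno beats each rival — Delta (15–12), Harbor (23–4) — so Juno is the Condorcet winner.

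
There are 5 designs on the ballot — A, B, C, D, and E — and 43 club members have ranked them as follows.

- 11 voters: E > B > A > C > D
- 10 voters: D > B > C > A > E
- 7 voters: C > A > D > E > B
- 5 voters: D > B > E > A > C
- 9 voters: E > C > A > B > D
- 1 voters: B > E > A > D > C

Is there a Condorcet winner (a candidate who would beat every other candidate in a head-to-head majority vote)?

No

Head-to-head results (43 voters total):
A vs B: B wins 27–16.
A vs C: C wins 26–17.
A vs D: A wins 28–15.
A vs E: E wins 26–17.
B vs C: B wins 27–16.
B vs D: D wins 22–21.
B vs E: E wins 27–16.
C vs D: C wins 27–16.
C vs E: E wins 26–17.
D vs E: D wins 22–21.
No candidate beats all others: A beats D beats B beats A, a majority cycle.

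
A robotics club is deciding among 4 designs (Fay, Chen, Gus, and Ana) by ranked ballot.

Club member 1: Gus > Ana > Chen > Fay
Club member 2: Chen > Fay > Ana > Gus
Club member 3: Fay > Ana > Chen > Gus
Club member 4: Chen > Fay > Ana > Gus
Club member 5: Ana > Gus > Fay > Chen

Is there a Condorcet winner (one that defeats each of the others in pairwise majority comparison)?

No

Head-to-head results (5 voters total):
Fay vs Chen: Chen wins 3–2.
Fay vs Gus: Fay wins 3–2.
Fay vs Ana: Fay wins 3–2.
Chen vs Gus: Chen wins 3–2.
Chen vs Ana: Ana wins 3–2.
Gus vs Ana: Ana wins 4–1.
No candidate beats all others: Fay beats Ana beats Chen beats Fay, a majority cycle.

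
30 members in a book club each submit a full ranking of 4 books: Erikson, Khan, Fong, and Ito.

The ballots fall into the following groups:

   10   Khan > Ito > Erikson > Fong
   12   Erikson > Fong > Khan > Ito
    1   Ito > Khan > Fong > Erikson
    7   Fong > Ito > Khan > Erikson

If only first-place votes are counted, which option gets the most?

First-place vote totals:
  Erikson: 12
  Khan: 10
  Fong: 7
  Ito: 1
Erikson has the most first-place votes.

Erikson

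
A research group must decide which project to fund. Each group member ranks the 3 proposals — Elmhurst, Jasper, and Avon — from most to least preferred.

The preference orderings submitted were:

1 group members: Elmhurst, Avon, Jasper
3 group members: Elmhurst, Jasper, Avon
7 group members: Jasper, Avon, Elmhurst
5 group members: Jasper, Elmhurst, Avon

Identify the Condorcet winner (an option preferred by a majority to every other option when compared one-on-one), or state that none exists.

Head-to-head results (16 voters total):
Elmhurst vs Jasper: Jasper wins 12–4.
Elmhurst vs Avon: Elmhurst wins 9–7.
Jasper vs Avon: Jasper wins 15–1.
Jasper beats each rival — Elmhurst (12–4), Avon (15–1) — so Jasper is the Condorcet winner.

Jasper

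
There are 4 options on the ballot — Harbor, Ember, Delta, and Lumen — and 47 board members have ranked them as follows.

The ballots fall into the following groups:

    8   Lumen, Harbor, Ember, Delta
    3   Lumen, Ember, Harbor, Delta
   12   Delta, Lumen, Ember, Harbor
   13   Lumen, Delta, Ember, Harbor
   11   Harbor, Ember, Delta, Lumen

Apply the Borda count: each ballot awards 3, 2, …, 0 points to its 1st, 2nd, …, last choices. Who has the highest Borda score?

Lumen

Borda scores:
  Harbor: 8·2 + 3·1 + 12·0 + 13·0 + 11·3 = 52
  Ember: 8·1 + 3·2 + 12·1 + 13·1 + 11·2 = 61
  Delta: 8·0 + 3·0 + 12·3 + 13·2 + 11·1 = 73
  Lumen: 8·3 + 3·3 + 12·2 + 13·3 + 11·0 = 96
Lumen has the highest total.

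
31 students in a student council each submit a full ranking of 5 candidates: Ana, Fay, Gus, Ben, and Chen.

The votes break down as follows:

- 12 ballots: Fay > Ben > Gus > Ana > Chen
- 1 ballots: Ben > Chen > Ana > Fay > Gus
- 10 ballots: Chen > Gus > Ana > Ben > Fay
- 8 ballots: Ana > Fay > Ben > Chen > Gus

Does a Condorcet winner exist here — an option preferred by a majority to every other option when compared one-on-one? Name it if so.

No Condorcet winner

Head-to-head results (31 voters total):
Ana vs Fay: Ana wins 19–12.
Ana vs Gus: Gus wins 22–9.
Ana vs Ben: Ana wins 18–13.
Ana vs Chen: Ana wins 20–11.
Fay vs Gus: Fay wins 21–10.
Fay vs Ben: Fay wins 20–11.
Fay vs Chen: Fay wins 20–11.
Gus vs Ben: Ben wins 21–10.
Gus vs Chen: Chen wins 19–12.
Ben vs Chen: Ben wins 21–10.
No candidate beats all others: Ana beats Fay beats Gus beats Ana, a majority cycle.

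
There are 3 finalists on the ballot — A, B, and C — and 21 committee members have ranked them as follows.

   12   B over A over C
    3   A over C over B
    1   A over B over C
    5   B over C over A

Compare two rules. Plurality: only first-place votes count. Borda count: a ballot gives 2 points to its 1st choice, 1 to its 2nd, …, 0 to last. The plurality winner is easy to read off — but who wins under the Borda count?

B

Plurality first-place counts: A 4, B 17, C 0 → B.
Borda totals: A 20, B 35, C 8 → B.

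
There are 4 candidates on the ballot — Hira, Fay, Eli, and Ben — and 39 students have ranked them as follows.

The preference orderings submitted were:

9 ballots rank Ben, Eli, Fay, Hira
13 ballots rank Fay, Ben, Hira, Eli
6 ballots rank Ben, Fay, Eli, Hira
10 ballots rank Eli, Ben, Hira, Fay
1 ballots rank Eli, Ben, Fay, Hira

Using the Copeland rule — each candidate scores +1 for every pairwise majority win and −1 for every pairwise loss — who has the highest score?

Ben

Pairwise results:
  Hira vs Fay: Fay wins 29–10.
  Hira vs Eli: Eli wins 26–13.
  Hira vs Ben: Ben wins 39–0.
  Fay vs Eli: Eli wins 20–19.
  Fay vs Ben: Ben wins 26–13.
  Eli vs Ben: Ben wins 28–11.
Copeland scores (wins − losses):
  Hira: 0 − 3 = -3
  Fay: 1 − 2 = -1
  Eli: 2 − 1 = 1
  Ben: 3 − 0 = 3
Ben has the best Copeland score.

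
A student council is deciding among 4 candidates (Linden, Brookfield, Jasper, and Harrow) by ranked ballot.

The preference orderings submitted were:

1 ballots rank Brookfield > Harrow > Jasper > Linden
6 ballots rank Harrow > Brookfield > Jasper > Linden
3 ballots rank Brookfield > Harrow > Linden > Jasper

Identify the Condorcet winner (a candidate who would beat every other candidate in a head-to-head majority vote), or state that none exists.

Harrow

Head-to-head results (10 voters total):
Linden vs Brookfield: Brookfield wins 10–0.
Linden vs Jasper: Jasper wins 7–3.
Linden vs Harrow: Harrow wins 10–0.
Brookfield vs Jasper: Brookfield wins 10–0.
Brookfield vs Harrow: Harrow wins 6–4.
Jasper vs Harrow: Harrow wins 10–0.
Harrow beats each rival — Linden (10–0), Brookfield (6–4), Jasper (10–0) — so Harrow is the Condorcet winner.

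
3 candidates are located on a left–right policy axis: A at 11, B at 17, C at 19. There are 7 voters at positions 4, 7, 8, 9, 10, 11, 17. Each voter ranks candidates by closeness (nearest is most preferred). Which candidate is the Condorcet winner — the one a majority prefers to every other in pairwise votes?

With single-peaked preferences on a line, the Condorcet winner is the candidate closest to the median voter.
The median voter (position 9) is closest to A at 11.
Check: A vs B — voters closer to A: 6 of 7.

A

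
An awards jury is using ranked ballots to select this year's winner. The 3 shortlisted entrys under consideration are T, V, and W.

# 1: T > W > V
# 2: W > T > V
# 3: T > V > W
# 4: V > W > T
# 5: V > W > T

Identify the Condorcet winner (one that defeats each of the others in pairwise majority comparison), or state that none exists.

There is no Condorcet winner

Head-to-head results (5 voters total):
T vs V: T wins 3–2.
T vs W: W wins 3–2.
V vs W: V wins 3–2.
No candidate beats all others: T beats V beats W beats T, a majority cycle.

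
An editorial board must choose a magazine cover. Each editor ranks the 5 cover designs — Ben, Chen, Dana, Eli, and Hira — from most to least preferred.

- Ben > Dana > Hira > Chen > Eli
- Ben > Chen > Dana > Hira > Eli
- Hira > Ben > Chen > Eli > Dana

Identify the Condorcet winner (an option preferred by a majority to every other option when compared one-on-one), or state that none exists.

Head-to-head results (3 voters total):
Ben vs Chen: Ben wins 3–0.
Ben vs Dana: Ben wins 3–0.
Ben vs Eli: Ben wins 3–0.
Ben vs Hira: Ben wins 2–1.
Chen vs Dana: Chen wins 2–1.
Chen vs Eli: Chen wins 3–0.
Chen vs Hira: Hira wins 2–1.
Dana vs Eli: Dana wins 2–1.
Dana vs Hira: Dana wins 2–1.
Eli vs Hira: Hira wins 3–0.
Ben beats each rival — Chen (3–0), Dana (3–0), Eli (3–0), Hira (2–1) — so Ben is the Condorcet winner.

Ben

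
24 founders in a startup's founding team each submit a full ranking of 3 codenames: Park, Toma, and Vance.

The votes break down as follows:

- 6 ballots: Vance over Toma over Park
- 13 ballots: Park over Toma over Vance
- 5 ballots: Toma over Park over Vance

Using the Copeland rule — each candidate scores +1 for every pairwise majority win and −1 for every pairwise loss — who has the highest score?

Park

Pairwise results:
  Park vs Toma: Park wins 13–11.
  Park vs Vance: Park wins 18–6.
  Toma vs Vance: Toma wins 18–6.
Copeland scores (wins − losses):
  Park: 2 − 0 = 2
  Toma: 1 − 1 = 0
  Vance: 0 − 2 = -2
Park has the best Copeland score.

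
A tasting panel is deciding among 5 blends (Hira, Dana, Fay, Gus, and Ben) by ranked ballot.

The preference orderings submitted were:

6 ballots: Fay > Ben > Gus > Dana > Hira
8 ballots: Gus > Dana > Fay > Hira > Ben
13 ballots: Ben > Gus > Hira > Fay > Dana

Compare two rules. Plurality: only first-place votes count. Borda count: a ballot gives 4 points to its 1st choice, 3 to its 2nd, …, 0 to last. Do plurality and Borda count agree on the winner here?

No

Plurality first-place counts: Hira 0, Dana 0, Fay 6, Gus 8, Ben 13 → Ben.
Borda totals: Hira 34, Dana 30, Fay 53, Gus 83, Ben 70 → Gus.
The two rules disagree: plurality picks Ben, Borda picks Gus.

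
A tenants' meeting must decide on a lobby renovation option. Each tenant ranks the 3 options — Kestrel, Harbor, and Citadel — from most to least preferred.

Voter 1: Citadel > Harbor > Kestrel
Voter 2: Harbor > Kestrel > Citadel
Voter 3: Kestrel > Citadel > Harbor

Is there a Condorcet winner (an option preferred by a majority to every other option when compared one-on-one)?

No

Head-to-head results (3 voters total):
Kestrel vs Harbor: Harbor wins 2–1.
Kestrel vs Citadel: Kestrel wins 2–1.
Harbor vs Citadel: Citadel wins 2–1.
No candidate beats all others: Kestrel beats Citadel beats Harbor beats Kestrel, a majority cycle.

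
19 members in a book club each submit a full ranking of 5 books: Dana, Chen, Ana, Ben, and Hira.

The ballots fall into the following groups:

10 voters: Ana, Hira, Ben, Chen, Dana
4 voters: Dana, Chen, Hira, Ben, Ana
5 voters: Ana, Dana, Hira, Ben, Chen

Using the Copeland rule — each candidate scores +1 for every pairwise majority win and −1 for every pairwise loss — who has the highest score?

Ana

Pairwise results:
  Dana vs Chen: Chen wins 10–9.
  Dana vs Ana: Ana wins 15–4.
  Dana vs Ben: Ben wins 10–9.
  Dana vs Hira: Hira wins 10–9.
  Chen vs Ana: Ana wins 15–4.
  Chen vs Ben: Ben wins 15–4.
  Chen vs Hira: Hira wins 15–4.
  Ana vs Ben: Ana wins 15–4.
  Ana vs Hira: Ana wins 15–4.
  Ben vs Hira: Hira wins 19–0.
Copeland scores (wins − losses):
  Dana: 0 − 4 = -4
  Chen: 1 − 3 = -2
  Ana: 4 − 0 = 4
  Ben: 2 − 2 = 0
  Hira: 3 − 1 = 2
Ana has the best Copeland score.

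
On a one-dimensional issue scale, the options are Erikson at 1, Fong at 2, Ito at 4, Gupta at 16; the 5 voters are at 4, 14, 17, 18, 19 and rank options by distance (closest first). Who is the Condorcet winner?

With single-peaked preferences on a line, the Condorcet winner is the candidate closest to the median voter.
The median voter (position 17) is closest to Gupta at 16.
Check: Gupta vs Erikson — voters closer to Gupta: 4 of 5.

Gupta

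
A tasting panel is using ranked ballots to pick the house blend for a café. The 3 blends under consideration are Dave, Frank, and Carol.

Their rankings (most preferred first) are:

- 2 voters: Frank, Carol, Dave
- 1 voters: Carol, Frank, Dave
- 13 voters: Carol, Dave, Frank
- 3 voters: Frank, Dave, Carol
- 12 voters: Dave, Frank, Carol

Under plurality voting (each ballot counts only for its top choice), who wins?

First-place vote totals:
  Dave: 12
  Frank: 5
  Carol: 14
Carol has the most first-place votes.

Carol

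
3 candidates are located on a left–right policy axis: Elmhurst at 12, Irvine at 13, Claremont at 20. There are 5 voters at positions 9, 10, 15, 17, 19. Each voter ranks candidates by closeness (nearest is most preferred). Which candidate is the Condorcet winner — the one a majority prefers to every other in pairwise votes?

Irvine

With single-peaked preferences on a line, the Condorcet winner is the candidate closest to the median voter.
The median voter (position 15) is closest to Irvine at 13.
Check: Irvine vs Claremont — voters closer to Irvine: 3 of 5.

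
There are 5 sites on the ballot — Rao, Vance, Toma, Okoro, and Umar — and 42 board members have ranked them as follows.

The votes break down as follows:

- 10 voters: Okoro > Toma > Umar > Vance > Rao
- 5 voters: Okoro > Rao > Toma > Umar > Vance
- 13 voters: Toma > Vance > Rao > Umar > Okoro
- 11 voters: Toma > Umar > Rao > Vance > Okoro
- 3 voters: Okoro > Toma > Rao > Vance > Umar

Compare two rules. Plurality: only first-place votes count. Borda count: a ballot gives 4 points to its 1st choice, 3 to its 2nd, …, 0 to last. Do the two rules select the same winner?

Yes

Plurality first-place counts: Rao 0, Vance 0, Toma 24, Okoro 18, Umar 0 → Toma.
Borda totals: Rao 69, Vance 63, Toma 145, Okoro 72, Umar 71 → Toma.
The two rules agree on Toma.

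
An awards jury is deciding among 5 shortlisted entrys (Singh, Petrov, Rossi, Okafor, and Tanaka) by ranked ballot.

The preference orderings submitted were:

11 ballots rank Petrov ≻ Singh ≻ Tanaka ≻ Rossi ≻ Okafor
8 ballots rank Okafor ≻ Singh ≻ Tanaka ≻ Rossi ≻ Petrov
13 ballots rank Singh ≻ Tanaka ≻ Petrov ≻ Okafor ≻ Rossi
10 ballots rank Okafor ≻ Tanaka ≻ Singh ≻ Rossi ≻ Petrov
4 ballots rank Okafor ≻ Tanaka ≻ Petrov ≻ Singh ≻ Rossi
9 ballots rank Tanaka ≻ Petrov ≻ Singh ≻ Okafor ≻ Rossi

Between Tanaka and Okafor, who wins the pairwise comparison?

Tanaka

Ballots ranking Tanaka above Okafor: 11+13+9 = 33.
Ballots ranking Okafor above Tanaka: 8+10+4 = 22.
Tanaka wins the head-to-head, 33–22.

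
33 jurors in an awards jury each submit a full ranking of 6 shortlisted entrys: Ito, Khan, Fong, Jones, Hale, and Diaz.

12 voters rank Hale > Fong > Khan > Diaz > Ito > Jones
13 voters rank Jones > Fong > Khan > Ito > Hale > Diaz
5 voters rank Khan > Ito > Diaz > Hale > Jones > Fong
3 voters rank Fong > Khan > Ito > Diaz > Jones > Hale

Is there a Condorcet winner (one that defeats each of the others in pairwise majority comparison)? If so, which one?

Head-to-head results (33 voters total):
Ito vs Khan: Khan wins 33–0.
Ito vs Fong: Fong wins 28–5.
Ito vs Jones: Ito wins 20–13.
Ito vs Hale: Ito wins 21–12.
Ito vs Diaz: Ito wins 21–12.
Khan vs Fong: Fong wins 28–5.
Khan vs Jones: Khan wins 20–13.
Khan vs Hale: Khan wins 21–12.
Khan vs Diaz: Khan wins 33–0.
Fong vs Jones: Jones wins 18–15.
Fong vs Hale: Hale wins 17–16.
Fong vs Diaz: Fong wins 28–5.
Jones vs Hale: Hale wins 17–16.
Jones vs Diaz: Diaz wins 20–13.
Hale vs Diaz: Hale wins 25–8.
No candidate beats all others: Ito beats Jones beats Fong beats Ito, a majority cycle.

None — there is no Condorcet winner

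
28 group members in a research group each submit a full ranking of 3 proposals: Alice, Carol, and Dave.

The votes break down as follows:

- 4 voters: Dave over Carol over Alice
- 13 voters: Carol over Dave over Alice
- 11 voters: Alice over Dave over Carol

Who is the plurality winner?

First-place vote totals:
  Alice: 11
  Carol: 13
  Dave: 4
Carol has the most first-place votes.

Carol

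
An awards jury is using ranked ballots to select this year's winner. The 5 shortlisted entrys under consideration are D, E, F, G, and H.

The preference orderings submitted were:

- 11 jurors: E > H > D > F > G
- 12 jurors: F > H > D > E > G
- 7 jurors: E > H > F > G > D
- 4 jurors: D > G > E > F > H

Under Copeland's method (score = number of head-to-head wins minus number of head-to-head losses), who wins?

E

Pairwise results:
  D vs E: E wins 18–16.
  D vs F: F wins 19–15.
  D vs G: D wins 27–7.
  D vs H: H wins 30–4.
  E vs F: E wins 22–12.
  E vs G: E wins 30–4.
  E vs H: E wins 22–12.
  F vs G: F wins 30–4.
  F vs H: H wins 18–16.
  G vs H: H wins 30–4.
Copeland scores (wins − losses):
  D: 1 − 3 = -2
  E: 4 − 0 = 4
  F: 2 − 2 = 0
  G: 0 − 4 = -4
  H: 3 − 1 = 2
E has the best Copeland score.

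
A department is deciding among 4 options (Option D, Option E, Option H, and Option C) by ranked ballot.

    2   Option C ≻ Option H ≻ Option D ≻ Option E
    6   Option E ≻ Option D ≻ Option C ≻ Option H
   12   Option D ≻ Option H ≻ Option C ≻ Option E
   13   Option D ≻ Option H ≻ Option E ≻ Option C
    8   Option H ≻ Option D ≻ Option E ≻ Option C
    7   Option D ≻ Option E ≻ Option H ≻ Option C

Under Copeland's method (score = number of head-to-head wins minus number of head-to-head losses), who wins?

Option D

Pairwise results:
  Option D vs Option E: Option D wins 42–6.
  Option D vs Option H: Option D wins 38–10.
  Option D vs Option C: Option D wins 46–2.
  Option E vs Option H: Option H wins 35–13.
  Option E vs Option C: Option E wins 34–14.
  Option H vs Option C: Option H wins 40–8.
Copeland scores (wins − losses):
  Option D: 3 − 0 = 3
  Option E: 1 − 2 = -1
  Option H: 2 − 1 = 1
  Option C: 0 − 3 = -3
Option D has the best Copeland score.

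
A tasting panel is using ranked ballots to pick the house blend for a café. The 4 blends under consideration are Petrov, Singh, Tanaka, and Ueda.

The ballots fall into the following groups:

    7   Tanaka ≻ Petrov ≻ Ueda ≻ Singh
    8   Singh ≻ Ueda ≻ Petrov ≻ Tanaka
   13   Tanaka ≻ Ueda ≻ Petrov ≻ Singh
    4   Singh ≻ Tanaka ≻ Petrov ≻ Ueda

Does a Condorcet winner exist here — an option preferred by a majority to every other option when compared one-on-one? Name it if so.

Tanaka

Head-to-head results (32 voters total):
Petrov vs Singh: Petrov wins 20–12.
Petrov vs Tanaka: Tanaka wins 24–8.
Petrov vs Ueda: Ueda wins 21–11.
Singh vs Tanaka: Tanaka wins 20–12.
Singh vs Ueda: Ueda wins 20–12.
Tanaka vs Ueda: Tanaka wins 24–8.
Tanaka beats each rival — Petrov (24–8), Singh (20–12), Ueda (24–8) — so Tanaka is the Condorcet winner.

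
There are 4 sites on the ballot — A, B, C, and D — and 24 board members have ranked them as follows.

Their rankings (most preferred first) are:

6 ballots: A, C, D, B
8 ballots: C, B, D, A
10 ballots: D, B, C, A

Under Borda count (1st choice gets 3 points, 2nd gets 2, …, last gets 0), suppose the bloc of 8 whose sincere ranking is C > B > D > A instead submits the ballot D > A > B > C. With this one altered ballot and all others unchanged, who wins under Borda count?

D

Borda totals with the altered ballot: A 34, B 28, C 22, D 60.
The switch changes the winner from C to D.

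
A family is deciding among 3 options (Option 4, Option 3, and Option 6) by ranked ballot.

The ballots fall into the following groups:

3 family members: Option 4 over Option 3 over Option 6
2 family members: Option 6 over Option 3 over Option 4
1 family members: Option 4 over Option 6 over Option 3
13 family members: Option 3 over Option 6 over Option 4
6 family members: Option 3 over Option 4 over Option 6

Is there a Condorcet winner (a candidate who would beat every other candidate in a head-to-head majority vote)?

Yes

Head-to-head results (25 voters total):
Option 4 vs Option 3: Option 3 wins 21–4.
Option 4 vs Option 6: Option 6 wins 15–10.
Option 3 vs Option 6: Option 3 wins 22–3.
Option 3 beats each rival — Option 4 (21–4), Option 6 (22–3) — so Option 3 is the Condorcet winner.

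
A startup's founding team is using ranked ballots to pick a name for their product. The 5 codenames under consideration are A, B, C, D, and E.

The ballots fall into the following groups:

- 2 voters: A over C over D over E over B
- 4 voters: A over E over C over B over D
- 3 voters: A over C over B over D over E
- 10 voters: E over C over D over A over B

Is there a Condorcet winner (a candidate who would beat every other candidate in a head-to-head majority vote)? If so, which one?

Head-to-head results (19 voters total):
A vs B: A wins 19–0.
A vs C: C wins 10–9.
A vs D: D wins 10–9.
A vs E: E wins 10–9.
B vs C: C wins 19–0.
B vs D: D wins 12–7.
B vs E: E wins 16–3.
C vs D: C wins 19–0.
C vs E: E wins 14–5.
D vs E: E wins 14–5.
E beats each rival — A (10–9), B (16–3), C (14–5), D (14–5) — so E is the Condorcet winner.

E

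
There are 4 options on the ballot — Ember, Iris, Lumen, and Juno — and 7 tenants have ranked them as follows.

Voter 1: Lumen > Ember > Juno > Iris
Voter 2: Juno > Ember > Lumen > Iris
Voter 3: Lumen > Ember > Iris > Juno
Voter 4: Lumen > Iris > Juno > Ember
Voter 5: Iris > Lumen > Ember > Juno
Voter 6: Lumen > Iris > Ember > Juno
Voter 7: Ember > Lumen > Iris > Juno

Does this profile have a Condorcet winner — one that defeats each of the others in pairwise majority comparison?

Yes

Head-to-head results (7 voters total):
Ember vs Iris: Ember wins 4–3.
Ember vs Lumen: Lumen wins 5–2.
Ember vs Juno: Ember wins 5–2.
Iris vs Lumen: Lumen wins 6–1.
Iris vs Juno: Iris wins 5–2.
Lumen vs Juno: Lumen wins 6–1.
Lumen beats each rival — Ember (5–2), Iris (6–1), Juno (6–1) — so Lumen is the Condorcet winner.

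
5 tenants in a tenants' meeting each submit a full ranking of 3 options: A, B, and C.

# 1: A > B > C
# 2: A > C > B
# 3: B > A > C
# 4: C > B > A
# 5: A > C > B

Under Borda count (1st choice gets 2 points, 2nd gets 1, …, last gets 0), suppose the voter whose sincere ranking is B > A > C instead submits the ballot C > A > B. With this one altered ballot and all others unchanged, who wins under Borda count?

A

Borda totals with the altered ballot: A 7, B 2, C 6.
The winner is unchanged: still A.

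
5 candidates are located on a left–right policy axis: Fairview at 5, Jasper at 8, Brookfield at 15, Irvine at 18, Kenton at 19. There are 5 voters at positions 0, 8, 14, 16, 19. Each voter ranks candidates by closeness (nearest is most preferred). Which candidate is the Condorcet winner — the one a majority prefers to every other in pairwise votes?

With single-peaked preferences on a line, the Condorcet winner is the candidate closest to the median voter.
The median voter (position 14) is closest to Brookfield at 15.
Check: Brookfield vs Kenton — voters closer to Brookfield: 4 of 5.

Brookfield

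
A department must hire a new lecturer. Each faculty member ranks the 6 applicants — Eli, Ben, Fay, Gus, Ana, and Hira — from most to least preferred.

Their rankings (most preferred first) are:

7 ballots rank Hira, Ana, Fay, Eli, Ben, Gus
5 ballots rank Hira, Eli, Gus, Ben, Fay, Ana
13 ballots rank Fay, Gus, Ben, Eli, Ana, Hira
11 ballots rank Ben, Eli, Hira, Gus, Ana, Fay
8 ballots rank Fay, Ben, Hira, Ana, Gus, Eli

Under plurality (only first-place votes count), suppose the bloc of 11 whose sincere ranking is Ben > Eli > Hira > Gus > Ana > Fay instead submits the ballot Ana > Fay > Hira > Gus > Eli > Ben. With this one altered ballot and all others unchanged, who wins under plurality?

First-place totals with the altered ballot: Eli 0, Ben 0, Fay 21, Gus 0, Ana 11, Hira 12.
The winner is unchanged: still Fay.

Fay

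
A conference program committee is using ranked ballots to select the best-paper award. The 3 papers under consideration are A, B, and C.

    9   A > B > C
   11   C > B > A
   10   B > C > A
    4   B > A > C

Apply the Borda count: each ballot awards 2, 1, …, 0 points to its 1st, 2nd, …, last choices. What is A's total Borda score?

Borda scores:
  A: 9·2 + 11·0 + 10·0 + 4·1 = 22
  B: 9·1 + 11·1 + 10·2 + 4·2 = 48
  C: 9·0 + 11·2 + 10·1 + 4·0 = 32

22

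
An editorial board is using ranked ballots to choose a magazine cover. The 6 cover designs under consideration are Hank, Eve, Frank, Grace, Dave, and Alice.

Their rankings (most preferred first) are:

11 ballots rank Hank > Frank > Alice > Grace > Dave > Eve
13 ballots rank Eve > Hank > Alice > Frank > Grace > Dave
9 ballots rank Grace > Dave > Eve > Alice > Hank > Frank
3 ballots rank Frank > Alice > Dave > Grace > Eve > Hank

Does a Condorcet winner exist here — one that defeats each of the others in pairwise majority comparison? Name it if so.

Head-to-head results (36 voters total):
Hank vs Eve: Eve wins 25–11.
Hank vs Frank: Hank wins 33–3.
Hank vs Grace: Hank wins 24–12.
Hank vs Dave: Hank wins 24–12.
Hank vs Alice: Hank wins 24–12.
Eve vs Frank: Eve wins 22–14.
Eve vs Grace: Grace wins 23–13.
Eve vs Dave: Dave wins 23–13.
Eve vs Alice: Eve wins 22–14.
Frank vs Grace: Frank wins 27–9.
Frank vs Dave: Frank wins 27–9.
Frank vs Alice: Alice wins 22–14.
Grace vs Dave: Grace wins 33–3.
Grace vs Alice: Alice wins 27–9.
Dave vs Alice: Alice wins 27–9.
No candidate beats all others: Hank beats Grace beats Eve beats Hank, a majority cycle.

No Condorcet winner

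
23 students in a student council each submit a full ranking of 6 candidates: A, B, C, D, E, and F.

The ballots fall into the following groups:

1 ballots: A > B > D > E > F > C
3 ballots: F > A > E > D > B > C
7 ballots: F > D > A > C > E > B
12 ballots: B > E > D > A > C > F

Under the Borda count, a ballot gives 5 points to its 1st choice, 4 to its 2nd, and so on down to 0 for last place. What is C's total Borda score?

Borda scores:
  A: 5 + 3·4 + 7·3 + 12·2 = 62
  B: 4 + 3·1 + 7·0 + 12·5 = 67
  C: 0 + 3·0 + 7·2 + 12·1 = 26
  D: 3 + 3·2 + 7·4 + 12·3 = 73
  E: 2 + 3·3 + 7·1 + 12·4 = 66
  F: 1 + 3·5 + 7·5 + 12·0 = 51

26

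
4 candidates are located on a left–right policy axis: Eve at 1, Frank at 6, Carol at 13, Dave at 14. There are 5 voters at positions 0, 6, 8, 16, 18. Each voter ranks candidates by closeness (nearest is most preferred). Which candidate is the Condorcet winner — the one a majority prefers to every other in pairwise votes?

Frank

With single-peaked preferences on a line, the Condorcet winner is the candidate closest to the median voter.
The median voter (position 8) is closest to Frank at 6.
Check: Frank vs Eve — voters closer to Frank: 4 of 5.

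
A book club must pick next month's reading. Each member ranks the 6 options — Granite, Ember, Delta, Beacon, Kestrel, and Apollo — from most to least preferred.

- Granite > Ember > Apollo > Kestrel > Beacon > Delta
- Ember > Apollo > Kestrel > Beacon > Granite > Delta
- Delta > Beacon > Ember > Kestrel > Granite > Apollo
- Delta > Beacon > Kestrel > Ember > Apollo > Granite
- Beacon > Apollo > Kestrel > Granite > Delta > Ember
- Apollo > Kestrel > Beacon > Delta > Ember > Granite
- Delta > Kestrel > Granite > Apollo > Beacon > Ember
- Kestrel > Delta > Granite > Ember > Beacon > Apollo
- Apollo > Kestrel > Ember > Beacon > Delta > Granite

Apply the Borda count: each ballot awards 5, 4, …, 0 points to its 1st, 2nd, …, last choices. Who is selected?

Borda scores:
  Granite: 5 + 1 + 1 + 0 + 2 + 0 + 3 + 3 + 0 = 15
  Ember: 4 + 5 + 3 + 2 + 0 + 1 + 0 + 2 + 3 = 20
  Delta: 0 + 0 + 5 + 5 + 1 + 2 + 5 + 4 + 1 = 23
  Beacon: 1 + 2 + 4 + 4 + 5 + 3 + 1 + 1 + 2 = 23
  Kestrel: 2 + 3 + 2 + 3 + 3 + 4 + 4 + 5 + 4 = 30
  Apollo: 3 + 4 + 0 + 1 + 4 + 5 + 2 + 0 + 5 = 24
Kestrel has the highest total.

Kestrel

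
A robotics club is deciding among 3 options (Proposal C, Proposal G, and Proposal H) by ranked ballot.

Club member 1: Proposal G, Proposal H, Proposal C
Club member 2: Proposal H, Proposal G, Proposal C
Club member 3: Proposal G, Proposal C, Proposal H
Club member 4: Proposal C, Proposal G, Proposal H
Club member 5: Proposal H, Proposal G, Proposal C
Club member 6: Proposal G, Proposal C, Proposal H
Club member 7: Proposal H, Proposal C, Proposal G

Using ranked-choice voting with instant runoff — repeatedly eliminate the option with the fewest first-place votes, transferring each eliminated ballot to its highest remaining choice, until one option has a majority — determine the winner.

Proposal G

Round 1: Proposal G 3, Proposal H 3, Proposal C 1. Proposal C has the fewest and is eliminated.
Round 2: Proposal G 4, Proposal H 3. Proposal G has a majority.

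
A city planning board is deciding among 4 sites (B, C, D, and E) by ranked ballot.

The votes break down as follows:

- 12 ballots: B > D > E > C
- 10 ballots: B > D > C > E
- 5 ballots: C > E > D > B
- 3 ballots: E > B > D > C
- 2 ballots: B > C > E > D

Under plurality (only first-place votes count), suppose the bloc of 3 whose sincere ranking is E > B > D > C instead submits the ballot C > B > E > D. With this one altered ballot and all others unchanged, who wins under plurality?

B

First-place totals with the altered ballot: B 24, C 8, D 0, E 0.
The winner is unchanged: still B.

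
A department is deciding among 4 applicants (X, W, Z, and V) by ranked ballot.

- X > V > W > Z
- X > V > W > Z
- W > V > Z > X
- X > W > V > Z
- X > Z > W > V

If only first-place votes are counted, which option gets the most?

X

First-place vote totals:
  X: 4
  W: 1
  Z: 0
  V: 0
X has the most first-place votes.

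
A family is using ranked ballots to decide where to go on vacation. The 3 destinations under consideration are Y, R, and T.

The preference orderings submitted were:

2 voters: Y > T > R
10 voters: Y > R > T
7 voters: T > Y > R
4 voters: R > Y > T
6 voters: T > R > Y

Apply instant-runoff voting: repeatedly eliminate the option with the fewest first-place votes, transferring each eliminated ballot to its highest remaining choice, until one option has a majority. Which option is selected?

Y

Round 1: T 13, Y 12, R 4. R has the fewest and is eliminated.
Round 2: Y 16, T 13. Y has a majority.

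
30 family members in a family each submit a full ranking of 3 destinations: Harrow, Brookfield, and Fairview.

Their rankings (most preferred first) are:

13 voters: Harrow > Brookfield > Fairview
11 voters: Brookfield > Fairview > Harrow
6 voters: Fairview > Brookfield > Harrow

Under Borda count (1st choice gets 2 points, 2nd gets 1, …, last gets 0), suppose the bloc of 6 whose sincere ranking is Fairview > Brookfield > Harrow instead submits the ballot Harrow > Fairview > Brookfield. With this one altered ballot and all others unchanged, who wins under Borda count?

Harrow

Borda totals with the altered ballot: Harrow 38, Brookfield 35, Fairview 17.
The switch changes the winner from Brookfield to Harrow.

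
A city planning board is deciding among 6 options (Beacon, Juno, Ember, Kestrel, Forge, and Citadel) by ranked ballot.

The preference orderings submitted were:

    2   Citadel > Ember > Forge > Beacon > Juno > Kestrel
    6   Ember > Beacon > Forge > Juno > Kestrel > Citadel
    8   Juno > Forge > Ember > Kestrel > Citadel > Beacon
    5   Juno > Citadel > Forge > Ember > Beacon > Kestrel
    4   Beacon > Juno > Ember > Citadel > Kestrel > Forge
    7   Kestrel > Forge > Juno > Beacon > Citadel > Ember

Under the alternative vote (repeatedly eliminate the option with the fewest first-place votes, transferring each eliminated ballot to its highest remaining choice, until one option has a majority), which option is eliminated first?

Forge

Round 1: Juno 13, Kestrel 7, Ember 6, Beacon 4, Citadel 2, Forge 0. Forge has the fewest and is eliminated.
Round 2: Juno 13, Kestrel 7, Ember 6, Beacon 4, Citadel 2. Citadel has the fewest and is eliminated.
Round 3: Juno 13, Ember 8, Kestrel 7, Beacon 4. Beacon has the fewest and is eliminated.
Round 4: Juno 17, Ember 8, Kestrel 7. Juno has a majority.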